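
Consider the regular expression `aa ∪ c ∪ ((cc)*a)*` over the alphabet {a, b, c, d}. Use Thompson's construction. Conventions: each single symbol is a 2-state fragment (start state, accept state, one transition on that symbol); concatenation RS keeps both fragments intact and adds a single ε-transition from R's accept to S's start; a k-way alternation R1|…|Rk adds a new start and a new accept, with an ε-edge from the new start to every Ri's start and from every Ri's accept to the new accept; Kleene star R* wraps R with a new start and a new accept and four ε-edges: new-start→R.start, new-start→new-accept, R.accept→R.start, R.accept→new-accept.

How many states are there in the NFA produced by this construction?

18

Per subexpression:
Each of the 6 symbol leaves contributes a 2-state fragment.
  aa — 4 states
  cc — 4 states
  (cc)* — 6 states
  (cc)*a — 8 states
  ((cc)*a)* — 10 states
  aa ∪ c ∪ ((cc)*a)* — 18 states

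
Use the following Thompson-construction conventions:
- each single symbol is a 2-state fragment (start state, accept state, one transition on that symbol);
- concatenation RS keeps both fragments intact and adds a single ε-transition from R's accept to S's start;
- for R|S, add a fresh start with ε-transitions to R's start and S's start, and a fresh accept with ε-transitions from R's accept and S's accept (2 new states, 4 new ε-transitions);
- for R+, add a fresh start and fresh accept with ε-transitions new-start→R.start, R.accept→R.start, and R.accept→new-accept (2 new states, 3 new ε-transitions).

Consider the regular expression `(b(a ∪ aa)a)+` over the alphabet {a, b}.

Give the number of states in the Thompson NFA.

14

Per subexpression:
Each of the 5 symbol leaves contributes a 2-state fragment.
  aa : 4 states
  a ∪ aa : 8 states
  b(a ∪ aa)a : 12 states
  (b(a ∪ aa)a)+ : 14 states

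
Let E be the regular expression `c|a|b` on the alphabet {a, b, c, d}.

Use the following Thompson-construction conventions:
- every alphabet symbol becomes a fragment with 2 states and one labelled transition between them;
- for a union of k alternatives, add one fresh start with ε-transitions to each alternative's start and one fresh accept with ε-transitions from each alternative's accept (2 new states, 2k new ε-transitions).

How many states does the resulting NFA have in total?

By structural recursion:
Each of the 3 symbol leaves contributes a 2-state fragment.
  c|a|b : 8 states

8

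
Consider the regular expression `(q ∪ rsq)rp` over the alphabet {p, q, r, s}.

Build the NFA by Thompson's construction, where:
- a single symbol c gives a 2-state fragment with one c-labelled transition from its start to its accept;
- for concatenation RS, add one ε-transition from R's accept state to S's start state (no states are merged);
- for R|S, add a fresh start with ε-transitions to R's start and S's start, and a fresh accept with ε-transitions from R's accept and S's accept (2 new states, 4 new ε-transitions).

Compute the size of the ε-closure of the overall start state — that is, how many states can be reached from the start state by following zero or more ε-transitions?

Let C(F) = |ε-closure(F.start)| within fragment F, and note whether F accepts ε. Symbol fragments have C = 1 and do not accept ε. Then:
  rsq : |closure| equals the left operand's closure size = 1 (its accept is not ε-reachable, so the closure stops there)
  q ∪ rsq : new start ε-reaches every alternative's start; none of them accept ε, so the new accept is not reached: |closure| = 1 + 1 + 1 = 3
  (q ∪ rsq)rp : |closure| equals the left operand's closure size = 3 (its accept is not ε-reachable, so the closure stops there)

3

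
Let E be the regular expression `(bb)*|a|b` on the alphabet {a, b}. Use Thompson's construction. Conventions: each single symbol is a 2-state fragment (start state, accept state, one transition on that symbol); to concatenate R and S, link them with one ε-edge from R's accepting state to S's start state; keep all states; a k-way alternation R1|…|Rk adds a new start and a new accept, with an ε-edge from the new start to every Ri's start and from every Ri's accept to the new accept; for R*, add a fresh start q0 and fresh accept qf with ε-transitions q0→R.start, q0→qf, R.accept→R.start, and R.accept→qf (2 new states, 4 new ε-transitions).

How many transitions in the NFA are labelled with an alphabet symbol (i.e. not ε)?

4

Bottom-up over the parse tree:
Each of the 4 symbol leaves contributes exactly 1 symbol transition.
  bb — 2 symbol transitions
  (bb)* — 2 symbol transitions
  (bb)*|a|b — 4 symbol transitions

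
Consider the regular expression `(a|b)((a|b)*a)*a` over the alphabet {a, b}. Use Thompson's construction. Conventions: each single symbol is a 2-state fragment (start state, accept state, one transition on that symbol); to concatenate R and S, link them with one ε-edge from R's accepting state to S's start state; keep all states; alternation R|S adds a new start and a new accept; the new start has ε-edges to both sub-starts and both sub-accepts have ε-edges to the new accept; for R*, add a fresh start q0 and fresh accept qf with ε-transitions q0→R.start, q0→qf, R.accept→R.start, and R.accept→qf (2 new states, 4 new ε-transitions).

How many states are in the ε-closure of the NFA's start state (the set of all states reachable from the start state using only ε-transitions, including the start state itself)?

3

Let C(F) = |ε-closure(F.start)| within fragment F, and note whether F accepts ε. Symbol fragments have C = 1 and do not accept ε. Then:
  a|b : C = 1 + 1 + 1 = 3 (the new accept is not ε-reachable since no branch accepts ε)
  a|b : new start ε-reaches every alternative's start; none of them accept ε, so the new accept is not reached: C = 1 + 1 + 1 = 3
  (a|b)* : new start has ε-edges to the inner start and to the new accept, so C = 2 + 3 = 5
  (a|b)*a : the left operand accepts ε, so the closure extends into the next operand (via the concat ε-link); C = 5 + 1 = 6
  ((a|b)*a)* : new start has ε-edges to the inner start and to the new accept, so C = 2 + 6 = 8
  (a|b)((a|b)*a)*a : C equals the left operand's closure size = 3 (its accept is not ε-reachable, so the closure stops there)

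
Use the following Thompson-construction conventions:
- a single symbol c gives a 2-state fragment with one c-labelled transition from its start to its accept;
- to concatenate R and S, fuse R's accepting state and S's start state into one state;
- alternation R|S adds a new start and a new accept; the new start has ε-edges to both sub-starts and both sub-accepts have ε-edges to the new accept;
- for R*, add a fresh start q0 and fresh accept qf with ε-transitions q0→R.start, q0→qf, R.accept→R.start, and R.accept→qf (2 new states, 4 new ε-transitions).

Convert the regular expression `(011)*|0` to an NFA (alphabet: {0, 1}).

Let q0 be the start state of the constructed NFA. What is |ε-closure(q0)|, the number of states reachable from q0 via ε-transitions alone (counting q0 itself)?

Let C(F) = |ε-closure(F.start)| within fragment F, and note whether F accepts ε. Symbol fragments have C = 1 and do not accept ε. Then:
  011 → same as the first factor's closure: C = 1
  (011)* → C = 1 (new start) + 1 (body) + 1 (new accept) = 3
  (011)*|0 → C = 1 (new start) + (3 + 1) + 1 (new accept, since some branch ε-reaches its own accept) = 6

6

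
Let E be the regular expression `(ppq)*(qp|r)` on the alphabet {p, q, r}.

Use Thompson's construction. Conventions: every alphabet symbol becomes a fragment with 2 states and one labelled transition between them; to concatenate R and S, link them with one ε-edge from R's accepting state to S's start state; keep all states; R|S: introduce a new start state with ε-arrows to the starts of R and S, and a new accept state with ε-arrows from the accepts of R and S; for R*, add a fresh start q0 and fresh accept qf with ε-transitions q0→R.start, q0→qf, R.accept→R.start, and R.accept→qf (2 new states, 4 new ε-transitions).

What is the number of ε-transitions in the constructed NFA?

Building bottom-up:
Each of the 6 symbol leaves contributes 0 ε-transitions.
  ppq — 2 ε-transitions
  (ppq)* — 6 ε-transitions
  qp — 1 ε-transition
  qp|r — 5 ε-transitions
  (ppq)*(qp|r) — 12 ε-transitions

12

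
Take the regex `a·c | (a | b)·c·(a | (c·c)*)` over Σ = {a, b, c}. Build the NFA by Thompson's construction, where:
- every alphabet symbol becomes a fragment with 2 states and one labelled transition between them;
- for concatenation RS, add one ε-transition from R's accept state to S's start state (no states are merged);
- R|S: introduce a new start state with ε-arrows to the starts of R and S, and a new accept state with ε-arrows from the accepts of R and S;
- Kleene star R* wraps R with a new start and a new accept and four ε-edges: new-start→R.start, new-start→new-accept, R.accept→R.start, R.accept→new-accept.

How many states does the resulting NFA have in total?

24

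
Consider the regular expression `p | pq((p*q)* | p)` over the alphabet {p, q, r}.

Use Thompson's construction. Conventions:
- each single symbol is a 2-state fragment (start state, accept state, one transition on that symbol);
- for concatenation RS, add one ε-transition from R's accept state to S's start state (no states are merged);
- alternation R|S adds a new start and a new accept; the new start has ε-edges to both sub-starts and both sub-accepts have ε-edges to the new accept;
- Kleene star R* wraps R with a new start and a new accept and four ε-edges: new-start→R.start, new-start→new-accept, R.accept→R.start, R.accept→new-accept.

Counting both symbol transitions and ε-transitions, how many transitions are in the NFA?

Per subexpression:
Each of the 6 symbol leaves contributes 1 transition (1 symbol, 0 ε).
  p* — 5 transitions (1 symbol, 4 ε)
  p*q — 7 transitions (2 symbol, 5 ε)
  (p*q)* — 11 transitions (2 symbol, 9 ε)
  (p*q)* | p — 16 transitions (3 symbol, 13 ε)
  pq((p*q)* | p) — 20 transitions (5 symbol, 15 ε)
  p | pq((p*q)* | p) — 25 transitions (6 symbol, 19 ε)

25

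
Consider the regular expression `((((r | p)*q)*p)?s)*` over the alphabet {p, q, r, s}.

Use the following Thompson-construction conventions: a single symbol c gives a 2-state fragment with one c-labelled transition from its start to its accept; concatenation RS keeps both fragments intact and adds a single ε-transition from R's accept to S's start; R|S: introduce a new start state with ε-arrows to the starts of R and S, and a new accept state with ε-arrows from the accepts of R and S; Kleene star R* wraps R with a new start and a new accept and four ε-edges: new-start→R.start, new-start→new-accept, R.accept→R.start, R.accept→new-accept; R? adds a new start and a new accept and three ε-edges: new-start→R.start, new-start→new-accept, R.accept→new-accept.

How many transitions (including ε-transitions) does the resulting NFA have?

27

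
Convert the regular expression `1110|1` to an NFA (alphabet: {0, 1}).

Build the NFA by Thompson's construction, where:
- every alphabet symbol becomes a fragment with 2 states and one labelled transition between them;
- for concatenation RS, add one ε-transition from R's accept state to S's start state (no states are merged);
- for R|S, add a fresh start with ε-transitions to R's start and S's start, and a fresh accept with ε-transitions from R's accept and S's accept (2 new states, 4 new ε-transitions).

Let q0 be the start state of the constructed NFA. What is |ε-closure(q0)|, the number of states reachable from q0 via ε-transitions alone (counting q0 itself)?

Compute the ε-closure size of each fragment's start state recursively; a symbol fragment's start has no outgoing ε-edge, so its closure is just itself (size 1).
  1110 → same as the first factor's closure: |closure| = 1
  1110|1 → |closure| = 1 + 1 + 1 = 3 (the new accept is not ε-reachable since no branch accepts ε)

3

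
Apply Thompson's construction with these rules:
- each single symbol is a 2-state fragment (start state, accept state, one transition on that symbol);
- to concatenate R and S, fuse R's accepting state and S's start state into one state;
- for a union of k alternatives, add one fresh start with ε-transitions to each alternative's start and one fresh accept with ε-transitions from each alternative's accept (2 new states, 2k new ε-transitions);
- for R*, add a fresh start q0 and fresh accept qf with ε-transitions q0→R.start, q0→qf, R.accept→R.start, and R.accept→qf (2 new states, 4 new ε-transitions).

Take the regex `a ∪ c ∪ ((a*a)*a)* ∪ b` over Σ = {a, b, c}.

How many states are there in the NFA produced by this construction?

By structural recursion:
Each of the 6 symbol leaves contributes a 2-state fragment.
  a* = 4 states
  a*a = 5 states
  (a*a)* = 7 states
  (a*a)*a = 8 states
  ((a*a)*a)* = 10 states
  a ∪ c ∪ ((a*a)*a)* ∪ b = 18 states

18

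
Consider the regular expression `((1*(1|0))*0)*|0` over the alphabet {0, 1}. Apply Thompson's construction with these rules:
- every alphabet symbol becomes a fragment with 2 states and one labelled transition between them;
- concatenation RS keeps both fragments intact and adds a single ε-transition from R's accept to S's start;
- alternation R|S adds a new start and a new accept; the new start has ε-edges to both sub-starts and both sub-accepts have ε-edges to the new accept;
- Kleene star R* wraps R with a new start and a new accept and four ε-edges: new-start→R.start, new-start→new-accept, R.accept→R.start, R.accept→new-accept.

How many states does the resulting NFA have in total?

20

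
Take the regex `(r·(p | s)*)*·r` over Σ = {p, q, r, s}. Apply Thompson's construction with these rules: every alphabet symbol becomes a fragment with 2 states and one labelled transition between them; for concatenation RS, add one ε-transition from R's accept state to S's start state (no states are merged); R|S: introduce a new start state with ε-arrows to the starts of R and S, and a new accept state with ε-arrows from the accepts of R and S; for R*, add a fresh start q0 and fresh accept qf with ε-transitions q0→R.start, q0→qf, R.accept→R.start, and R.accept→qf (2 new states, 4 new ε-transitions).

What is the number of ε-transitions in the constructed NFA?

Recursing over subexpressions:
Each of the 4 symbol leaves contributes 0 ε-transitions.
  p | s : 4 ε-transitions
  (p | s)* : 8 ε-transitions
  r·(p | s)* : 9 ε-transitions
  (r·(p | s)*)* : 13 ε-transitions
  (r·(p | s)*)*·r : 14 ε-transitions

14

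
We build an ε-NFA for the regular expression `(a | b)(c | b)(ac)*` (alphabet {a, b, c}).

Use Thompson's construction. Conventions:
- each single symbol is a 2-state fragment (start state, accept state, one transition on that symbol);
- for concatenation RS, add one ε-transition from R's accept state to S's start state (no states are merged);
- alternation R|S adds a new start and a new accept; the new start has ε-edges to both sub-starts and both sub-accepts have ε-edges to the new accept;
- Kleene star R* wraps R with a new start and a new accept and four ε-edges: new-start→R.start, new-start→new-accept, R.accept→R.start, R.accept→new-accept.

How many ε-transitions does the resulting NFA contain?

Recursing over subexpressions:
Each of the 6 symbol leaves contributes 0 ε-transitions.
  a | b = 4 ε-transitions
  c | b = 4 ε-transitions
  ac = 1 ε-transition
  (ac)* = 5 ε-transitions
  (a | b)(c | b)(ac)* = 15 ε-transitions

15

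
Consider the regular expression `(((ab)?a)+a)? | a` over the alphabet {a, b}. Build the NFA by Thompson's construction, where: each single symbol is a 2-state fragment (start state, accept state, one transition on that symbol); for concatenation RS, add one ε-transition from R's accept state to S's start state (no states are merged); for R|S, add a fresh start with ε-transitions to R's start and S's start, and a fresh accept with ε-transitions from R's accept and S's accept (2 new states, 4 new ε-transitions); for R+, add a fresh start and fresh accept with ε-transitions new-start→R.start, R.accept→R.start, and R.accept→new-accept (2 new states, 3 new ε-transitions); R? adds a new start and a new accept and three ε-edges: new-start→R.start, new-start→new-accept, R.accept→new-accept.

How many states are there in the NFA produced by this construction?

Building bottom-up:
Each of the 5 symbol leaves contributes a 2-state fragment.
  ab : 4 states
  (ab)? : 6 states
  (ab)?a : 8 states
  ((ab)?a)+ : 10 states
  ((ab)?a)+a : 12 states
  (((ab)?a)+a)? : 14 states
  (((ab)?a)+a)? | a : 18 states

18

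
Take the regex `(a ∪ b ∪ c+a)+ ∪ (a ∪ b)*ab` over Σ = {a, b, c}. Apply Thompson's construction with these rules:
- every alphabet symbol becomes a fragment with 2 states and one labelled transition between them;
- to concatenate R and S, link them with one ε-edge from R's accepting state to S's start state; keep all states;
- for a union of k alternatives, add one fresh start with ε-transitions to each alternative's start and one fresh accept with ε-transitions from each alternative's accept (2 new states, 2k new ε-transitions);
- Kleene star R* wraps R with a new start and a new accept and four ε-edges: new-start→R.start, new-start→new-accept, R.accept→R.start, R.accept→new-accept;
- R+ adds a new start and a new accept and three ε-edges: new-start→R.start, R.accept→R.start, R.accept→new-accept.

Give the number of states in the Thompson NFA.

Recursing over subexpressions:
Each of the 8 symbol leaves contributes a 2-state fragment.
  c+ — 4 states
  c+a — 6 states
  a ∪ b ∪ c+a — 12 states
  (a ∪ b ∪ c+a)+ — 14 states
  a ∪ b — 6 states
  (a ∪ b)* — 8 states
  (a ∪ b)*ab — 12 states
  (a ∪ b ∪ c+a)+ ∪ (a ∪ b)*ab — 28 states

28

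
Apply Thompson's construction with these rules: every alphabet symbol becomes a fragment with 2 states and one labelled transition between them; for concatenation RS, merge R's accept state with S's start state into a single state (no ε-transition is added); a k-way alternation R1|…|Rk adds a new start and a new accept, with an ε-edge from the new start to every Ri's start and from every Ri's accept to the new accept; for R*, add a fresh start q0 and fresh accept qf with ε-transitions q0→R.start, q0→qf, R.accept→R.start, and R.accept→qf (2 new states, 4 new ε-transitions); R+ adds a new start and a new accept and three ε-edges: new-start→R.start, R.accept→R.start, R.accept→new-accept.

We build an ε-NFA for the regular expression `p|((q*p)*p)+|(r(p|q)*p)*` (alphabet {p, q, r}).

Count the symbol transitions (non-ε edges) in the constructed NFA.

8

Per subexpression:
Each of the 8 symbol leaves contributes exactly 1 symbol transition.
  q* — 1 symbol transition
  q*p — 2 symbol transitions
  (q*p)* — 2 symbol transitions
  (q*p)*p — 3 symbol transitions
  ((q*p)*p)+ — 3 symbol transitions
  p|q — 2 symbol transitions
  (p|q)* — 2 symbol transitions
  r(p|q)*p — 4 symbol transitions
  (r(p|q)*p)* — 4 symbol transitions
  p|((q*p)*p)+|(r(p|q)*p)* — 8 symbol transitions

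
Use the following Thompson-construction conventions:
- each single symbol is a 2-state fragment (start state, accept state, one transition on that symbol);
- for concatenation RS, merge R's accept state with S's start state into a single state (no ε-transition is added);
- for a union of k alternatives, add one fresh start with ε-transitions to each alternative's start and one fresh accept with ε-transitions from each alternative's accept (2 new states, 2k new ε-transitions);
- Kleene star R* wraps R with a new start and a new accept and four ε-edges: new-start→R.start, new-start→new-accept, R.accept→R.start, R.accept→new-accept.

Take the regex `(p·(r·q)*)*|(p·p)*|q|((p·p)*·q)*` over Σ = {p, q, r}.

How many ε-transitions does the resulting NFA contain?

Bottom-up over the parse tree:
Each of the 9 symbol leaves contributes 0 ε-transitions.
  r·q : 0 ε-transitions
  (r·q)* : 4 ε-transitions
  p·(r·q)* : 4 ε-transitions
  (p·(r·q)*)* : 8 ε-transitions
  p·p : 0 ε-transitions
  (p·p)* : 4 ε-transitions
  p·p : 0 ε-transitions
  (p·p)* : 4 ε-transitions
  (p·p)*·q : 4 ε-transitions
  ((p·p)*·q)* : 8 ε-transitions
  (p·(r·q)*)*|(p·p)*|q|((p·p)*·q)* : 28 ε-transitions

28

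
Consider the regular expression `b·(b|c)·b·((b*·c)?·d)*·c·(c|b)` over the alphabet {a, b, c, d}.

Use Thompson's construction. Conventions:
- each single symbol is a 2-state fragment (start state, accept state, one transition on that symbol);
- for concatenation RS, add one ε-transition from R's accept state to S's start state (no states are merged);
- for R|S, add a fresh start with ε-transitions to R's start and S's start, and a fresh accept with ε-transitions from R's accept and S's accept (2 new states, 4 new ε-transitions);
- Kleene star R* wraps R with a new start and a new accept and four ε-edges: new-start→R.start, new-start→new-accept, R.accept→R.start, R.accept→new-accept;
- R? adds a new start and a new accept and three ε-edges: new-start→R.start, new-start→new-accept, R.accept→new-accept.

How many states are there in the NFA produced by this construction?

30

Per subexpression:
Each of the 10 symbol leaves contributes a 2-state fragment.
  b|c → 6 states
  b* → 4 states
  b*·c → 6 states
  (b*·c)? → 8 states
  (b*·c)?·d → 10 states
  ((b*·c)?·d)* → 12 states
  c|b → 6 states
  b·(b|c)·b·((b*·c)?·d)*·c·(c|b) → 30 states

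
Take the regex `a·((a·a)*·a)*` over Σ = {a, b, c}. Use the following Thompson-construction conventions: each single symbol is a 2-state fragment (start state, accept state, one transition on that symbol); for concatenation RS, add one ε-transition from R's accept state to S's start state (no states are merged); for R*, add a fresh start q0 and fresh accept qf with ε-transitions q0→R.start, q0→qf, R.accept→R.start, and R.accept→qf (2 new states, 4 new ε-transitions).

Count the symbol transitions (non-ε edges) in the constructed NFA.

4

Bottom-up over the parse tree:
Each of the 4 symbol leaves contributes exactly 1 symbol transition.
  a·a : 2 symbol transitions
  (a·a)* : 2 symbol transitions
  (a·a)*·a : 3 symbol transitions
  ((a·a)*·a)* : 3 symbol transitions
  a·((a·a)*·a)* : 4 symbol transitions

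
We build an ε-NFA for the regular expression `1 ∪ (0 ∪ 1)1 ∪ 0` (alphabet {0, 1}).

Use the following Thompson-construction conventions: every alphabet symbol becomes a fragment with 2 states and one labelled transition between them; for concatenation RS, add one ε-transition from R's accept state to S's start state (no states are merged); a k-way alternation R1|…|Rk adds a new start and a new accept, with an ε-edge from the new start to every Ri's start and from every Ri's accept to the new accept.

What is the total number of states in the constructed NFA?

14

Per subexpression:
Each of the 5 symbol leaves contributes a 2-state fragment.
  0 ∪ 1 → 6 states
  (0 ∪ 1)1 → 8 states
  1 ∪ (0 ∪ 1)1 ∪ 0 → 14 states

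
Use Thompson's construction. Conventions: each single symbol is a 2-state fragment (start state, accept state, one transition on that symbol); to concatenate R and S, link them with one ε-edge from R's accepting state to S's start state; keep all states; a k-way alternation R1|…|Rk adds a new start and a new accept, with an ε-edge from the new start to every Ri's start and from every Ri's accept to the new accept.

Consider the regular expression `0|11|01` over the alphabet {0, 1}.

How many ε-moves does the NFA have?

Recursing over subexpressions:
Each of the 5 symbol leaves contributes 0 ε-transitions.
  11 — 1 ε-transition
  01 — 1 ε-transition
  0|11|01 — 8 ε-transitions

8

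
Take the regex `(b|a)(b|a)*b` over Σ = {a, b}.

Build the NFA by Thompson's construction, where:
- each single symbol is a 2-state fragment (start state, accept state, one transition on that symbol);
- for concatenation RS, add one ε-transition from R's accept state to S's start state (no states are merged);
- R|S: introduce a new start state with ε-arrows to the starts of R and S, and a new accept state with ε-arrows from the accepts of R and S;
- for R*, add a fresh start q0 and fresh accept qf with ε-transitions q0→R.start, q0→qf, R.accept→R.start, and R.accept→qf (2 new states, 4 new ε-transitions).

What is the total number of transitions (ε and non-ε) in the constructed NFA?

19

Building bottom-up:
Each of the 5 symbol leaves contributes 1 transition (1 symbol, 0 ε).
  b|a → 6 transitions (2 symbol, 4 ε)
  b|a → 6 transitions (2 symbol, 4 ε)
  (b|a)* → 10 transitions (2 symbol, 8 ε)
  (b|a)(b|a)*b → 19 transitions (5 symbol, 14 ε)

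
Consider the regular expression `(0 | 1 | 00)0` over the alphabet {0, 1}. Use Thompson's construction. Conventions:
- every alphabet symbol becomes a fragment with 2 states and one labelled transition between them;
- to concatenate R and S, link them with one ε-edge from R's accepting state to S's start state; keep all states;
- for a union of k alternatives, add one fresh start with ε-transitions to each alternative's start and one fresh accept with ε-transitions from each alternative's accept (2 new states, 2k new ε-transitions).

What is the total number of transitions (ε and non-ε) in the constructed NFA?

Recursing over subexpressions:
Each of the 5 symbol leaves contributes 1 transition (1 symbol, 0 ε).
  00 = 3 transitions (2 symbol, 1 ε)
  0 | 1 | 00 = 11 transitions (4 symbol, 7 ε)
  (0 | 1 | 00)0 = 13 transitions (5 symbol, 8 ε)

13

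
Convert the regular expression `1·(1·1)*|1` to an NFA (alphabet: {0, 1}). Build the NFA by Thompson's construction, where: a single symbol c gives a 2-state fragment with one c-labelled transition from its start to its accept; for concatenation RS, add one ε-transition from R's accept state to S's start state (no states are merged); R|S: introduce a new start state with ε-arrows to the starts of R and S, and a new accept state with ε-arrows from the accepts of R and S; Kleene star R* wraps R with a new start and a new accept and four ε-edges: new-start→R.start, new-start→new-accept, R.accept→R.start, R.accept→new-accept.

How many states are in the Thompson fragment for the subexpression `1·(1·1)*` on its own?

8

Fragment for `1·(1·1)*`:
Each of the 3 symbol leaves contributes a 2-state fragment.
  1·1 : 4 states
  (1·1)* : 6 states
  1·(1·1)* : 8 states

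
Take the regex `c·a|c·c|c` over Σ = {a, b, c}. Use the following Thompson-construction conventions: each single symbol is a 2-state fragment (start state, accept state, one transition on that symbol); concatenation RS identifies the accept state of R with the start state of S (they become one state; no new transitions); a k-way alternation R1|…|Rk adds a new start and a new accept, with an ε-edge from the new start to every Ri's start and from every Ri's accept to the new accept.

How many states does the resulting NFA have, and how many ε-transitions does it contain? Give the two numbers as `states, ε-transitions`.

By structural recursion:
Each of the 5 symbol leaves contributes 2 states and 0 ε-transitions.
  c·a — 3 states, 0 ε-transitions
  c·c — 3 states, 0 ε-transitions
  c·a|c·c|c — 10 states, 6 ε-transitions

10, 6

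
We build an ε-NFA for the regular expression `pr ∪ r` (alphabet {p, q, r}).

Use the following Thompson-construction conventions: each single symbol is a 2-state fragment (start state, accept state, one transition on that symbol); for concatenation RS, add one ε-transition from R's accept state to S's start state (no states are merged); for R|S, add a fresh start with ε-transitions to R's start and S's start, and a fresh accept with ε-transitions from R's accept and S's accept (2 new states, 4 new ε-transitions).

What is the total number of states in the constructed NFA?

8

Recursing over subexpressions:
Each of the 3 symbol leaves contributes a 2-state fragment.
  pr — 4 states
  pr ∪ r — 8 states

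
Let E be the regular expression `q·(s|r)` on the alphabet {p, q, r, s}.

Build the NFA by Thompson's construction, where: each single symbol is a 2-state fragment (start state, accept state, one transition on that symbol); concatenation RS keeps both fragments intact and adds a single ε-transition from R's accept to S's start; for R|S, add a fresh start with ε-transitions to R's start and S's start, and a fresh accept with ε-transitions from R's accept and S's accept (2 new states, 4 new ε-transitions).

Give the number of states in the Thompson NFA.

Bottom-up over the parse tree:
Each of the 3 symbol leaves contributes a 2-state fragment.
  s|r — 6 states
  q·(s|r) — 8 states

8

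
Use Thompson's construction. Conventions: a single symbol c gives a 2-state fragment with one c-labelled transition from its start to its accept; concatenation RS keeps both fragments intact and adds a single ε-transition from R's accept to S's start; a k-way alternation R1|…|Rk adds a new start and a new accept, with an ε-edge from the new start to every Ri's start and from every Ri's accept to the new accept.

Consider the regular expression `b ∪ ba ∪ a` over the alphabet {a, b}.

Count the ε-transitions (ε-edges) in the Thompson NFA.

Per subexpression:
Each of the 4 symbol leaves contributes 0 ε-transitions.
  ba : 1 ε-transition
  b ∪ ba ∪ a : 7 ε-transitions

7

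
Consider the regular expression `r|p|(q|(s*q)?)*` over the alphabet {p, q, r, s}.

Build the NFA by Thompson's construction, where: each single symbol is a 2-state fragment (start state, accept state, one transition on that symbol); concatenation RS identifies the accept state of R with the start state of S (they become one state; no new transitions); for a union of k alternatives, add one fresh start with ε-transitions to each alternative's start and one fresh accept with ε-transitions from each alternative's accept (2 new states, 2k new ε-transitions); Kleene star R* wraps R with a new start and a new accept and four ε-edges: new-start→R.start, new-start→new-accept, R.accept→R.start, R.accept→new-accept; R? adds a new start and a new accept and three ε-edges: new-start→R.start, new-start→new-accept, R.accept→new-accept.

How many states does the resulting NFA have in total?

By structural recursion:
Each of the 5 symbol leaves contributes a 2-state fragment.
  s* — 4 states
  s*q — 5 states
  (s*q)? — 7 states
  q|(s*q)? — 11 states
  (q|(s*q)?)* — 13 states
  r|p|(q|(s*q)?)* — 19 states

19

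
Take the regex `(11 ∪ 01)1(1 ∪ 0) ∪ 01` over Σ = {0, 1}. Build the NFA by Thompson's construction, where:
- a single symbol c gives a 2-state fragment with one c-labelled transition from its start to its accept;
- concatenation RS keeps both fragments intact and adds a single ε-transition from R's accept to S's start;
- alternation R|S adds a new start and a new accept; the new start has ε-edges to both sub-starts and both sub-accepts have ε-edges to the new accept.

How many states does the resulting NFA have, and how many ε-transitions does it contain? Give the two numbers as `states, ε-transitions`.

Building bottom-up:
Each of the 9 symbol leaves contributes 2 states and 0 ε-transitions.
  11 → 4 states, 1 ε-transition
  01 → 4 states, 1 ε-transition
  11 ∪ 01 → 10 states, 6 ε-transitions
  1 ∪ 0 → 6 states, 4 ε-transitions
  (11 ∪ 01)1(1 ∪ 0) → 18 states, 12 ε-transitions
  01 → 4 states, 1 ε-transition
  (11 ∪ 01)1(1 ∪ 0) ∪ 01 → 24 states, 17 ε-transitions

24, 17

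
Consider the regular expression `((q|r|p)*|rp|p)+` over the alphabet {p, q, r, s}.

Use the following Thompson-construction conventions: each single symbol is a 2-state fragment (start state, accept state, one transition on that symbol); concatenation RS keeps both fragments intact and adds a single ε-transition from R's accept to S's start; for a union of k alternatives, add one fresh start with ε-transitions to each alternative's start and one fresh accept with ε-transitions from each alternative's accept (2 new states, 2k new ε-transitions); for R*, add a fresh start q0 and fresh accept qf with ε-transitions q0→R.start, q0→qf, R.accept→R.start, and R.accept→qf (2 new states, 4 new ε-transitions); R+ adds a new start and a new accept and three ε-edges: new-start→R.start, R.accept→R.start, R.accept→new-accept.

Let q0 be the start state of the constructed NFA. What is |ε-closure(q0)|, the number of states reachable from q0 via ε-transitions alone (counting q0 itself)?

12

Let C(F) = |ε-closure(F.start)| within fragment F, and note whether F accepts ε. Symbol fragments have C = 1 and do not accept ε. Then:
  q|r|p → new start ε-reaches every alternative's start; none of them accept ε, so the new accept is not reached: |ε-closure| = 1 + 1 + 1 + 1 = 4
  (q|r|p)* → |ε-closure| = 1 (new start) + 4 (body) + 1 (new accept) = 6
  rp → |ε-closure| equals the left operand's closure size = 1 (its accept is not ε-reachable, so the closure stops there)
  (q|r|p)*|rp|p → |ε-closure| = 1 (new start) + (6 + 1 + 1) + 1 (new accept, since some branch ε-reaches its own accept) = 10
  ((q|r|p)*|rp|p)+ → |ε-closure| = 1 + 10 + 1 (new accept, reached because the body accepts ε) = 12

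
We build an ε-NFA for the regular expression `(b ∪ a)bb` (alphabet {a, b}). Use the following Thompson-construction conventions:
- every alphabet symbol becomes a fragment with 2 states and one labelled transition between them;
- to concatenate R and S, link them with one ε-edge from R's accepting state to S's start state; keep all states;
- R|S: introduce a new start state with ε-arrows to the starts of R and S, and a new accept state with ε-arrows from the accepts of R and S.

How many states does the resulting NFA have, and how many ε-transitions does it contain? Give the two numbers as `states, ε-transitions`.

10, 6

Per subexpression:
Each of the 4 symbol leaves contributes 2 states and 0 ε-transitions.
  b ∪ a = 6 states, 4 ε-transitions
  (b ∪ a)bb = 10 states, 6 ε-transitions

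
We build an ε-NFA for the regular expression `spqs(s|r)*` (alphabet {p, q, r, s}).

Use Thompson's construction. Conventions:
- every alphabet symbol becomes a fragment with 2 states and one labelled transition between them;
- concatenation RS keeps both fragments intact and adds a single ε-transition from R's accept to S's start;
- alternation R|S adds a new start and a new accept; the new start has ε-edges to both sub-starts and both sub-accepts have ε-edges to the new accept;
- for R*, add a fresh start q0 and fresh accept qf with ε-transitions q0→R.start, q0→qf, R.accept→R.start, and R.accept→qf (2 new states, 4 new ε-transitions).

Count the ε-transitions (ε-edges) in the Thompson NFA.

Bottom-up over the parse tree:
Each of the 6 symbol leaves contributes 0 ε-transitions.
  s|r = 4 ε-transitions
  (s|r)* = 8 ε-transitions
  spqs(s|r)* = 12 ε-transitions

12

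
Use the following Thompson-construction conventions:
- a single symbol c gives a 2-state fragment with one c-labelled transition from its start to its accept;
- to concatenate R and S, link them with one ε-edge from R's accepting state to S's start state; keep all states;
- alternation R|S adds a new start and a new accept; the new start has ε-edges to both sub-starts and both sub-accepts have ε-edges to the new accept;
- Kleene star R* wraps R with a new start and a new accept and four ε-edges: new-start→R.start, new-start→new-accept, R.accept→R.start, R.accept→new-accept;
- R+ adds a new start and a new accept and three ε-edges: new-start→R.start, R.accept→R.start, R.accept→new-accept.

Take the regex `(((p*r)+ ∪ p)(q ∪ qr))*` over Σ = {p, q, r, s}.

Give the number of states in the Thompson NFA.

Recursing over subexpressions:
Each of the 6 symbol leaves contributes a 2-state fragment.
  p* = 4 states
  p*r = 6 states
  (p*r)+ = 8 states
  (p*r)+ ∪ p = 12 states
  qr = 4 states
  q ∪ qr = 8 states
  ((p*r)+ ∪ p)(q ∪ qr) = 20 states
  (((p*r)+ ∪ p)(q ∪ qr))* = 22 states

22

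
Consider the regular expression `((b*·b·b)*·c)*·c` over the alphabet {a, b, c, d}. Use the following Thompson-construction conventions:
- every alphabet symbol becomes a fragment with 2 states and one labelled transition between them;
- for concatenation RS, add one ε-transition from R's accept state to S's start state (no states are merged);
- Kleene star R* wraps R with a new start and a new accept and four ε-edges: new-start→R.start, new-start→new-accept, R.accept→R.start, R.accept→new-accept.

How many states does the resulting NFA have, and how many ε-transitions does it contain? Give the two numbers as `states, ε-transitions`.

Per subexpression:
Each of the 5 symbol leaves contributes 2 states and 0 ε-transitions.
  b* = 4 states, 4 ε-transitions
  b*·b·b = 8 states, 6 ε-transitions
  (b*·b·b)* = 10 states, 10 ε-transitions
  (b*·b·b)*·c = 12 states, 11 ε-transitions
  ((b*·b·b)*·c)* = 14 states, 15 ε-transitions
  ((b*·b·b)*·c)*·c = 16 states, 16 ε-transitions

16, 16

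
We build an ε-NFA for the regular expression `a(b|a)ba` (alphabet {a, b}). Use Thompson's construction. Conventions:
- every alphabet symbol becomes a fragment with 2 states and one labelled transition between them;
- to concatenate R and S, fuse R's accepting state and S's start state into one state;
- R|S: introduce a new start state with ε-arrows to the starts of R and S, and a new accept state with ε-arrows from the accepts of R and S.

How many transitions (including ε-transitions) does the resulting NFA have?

9

Bottom-up over the parse tree:
Each of the 5 symbol leaves contributes 1 transition (1 symbol, 0 ε).
  b|a = 6 transitions (2 symbol, 4 ε)
  a(b|a)ba = 9 transitions (5 symbol, 4 ε)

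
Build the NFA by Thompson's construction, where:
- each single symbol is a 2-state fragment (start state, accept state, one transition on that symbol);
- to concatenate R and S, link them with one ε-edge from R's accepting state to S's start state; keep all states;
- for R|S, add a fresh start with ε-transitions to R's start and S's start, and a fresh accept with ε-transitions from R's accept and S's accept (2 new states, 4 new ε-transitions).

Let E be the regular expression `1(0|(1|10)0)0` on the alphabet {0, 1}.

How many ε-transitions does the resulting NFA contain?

12

Building bottom-up:
Each of the 7 symbol leaves contributes 0 ε-transitions.
  10 → 1 ε-transition
  1|10 → 5 ε-transitions
  (1|10)0 → 6 ε-transitions
  0|(1|10)0 → 10 ε-transitions
  1(0|(1|10)0)0 → 12 ε-transitions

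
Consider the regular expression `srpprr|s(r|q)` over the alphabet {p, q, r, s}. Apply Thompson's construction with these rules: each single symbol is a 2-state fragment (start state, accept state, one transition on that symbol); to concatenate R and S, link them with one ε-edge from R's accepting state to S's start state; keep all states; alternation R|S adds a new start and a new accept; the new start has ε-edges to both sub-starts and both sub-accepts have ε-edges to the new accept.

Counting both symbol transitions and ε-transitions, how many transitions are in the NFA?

23

Recursing over subexpressions:
Each of the 9 symbol leaves contributes 1 transition (1 symbol, 0 ε).
  srpprr — 11 transitions (6 symbol, 5 ε)
  r|q — 6 transitions (2 symbol, 4 ε)
  s(r|q) — 8 transitions (3 symbol, 5 ε)
  srpprr|s(r|q) — 23 transitions (9 symbol, 14 ε)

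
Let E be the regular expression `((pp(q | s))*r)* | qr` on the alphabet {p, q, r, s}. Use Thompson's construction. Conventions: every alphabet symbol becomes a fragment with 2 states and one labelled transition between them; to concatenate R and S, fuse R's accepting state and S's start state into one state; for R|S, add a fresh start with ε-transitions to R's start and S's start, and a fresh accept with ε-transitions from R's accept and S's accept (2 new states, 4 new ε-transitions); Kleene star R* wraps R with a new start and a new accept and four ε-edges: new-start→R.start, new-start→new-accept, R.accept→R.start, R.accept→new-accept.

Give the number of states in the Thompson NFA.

Per subexpression:
Each of the 7 symbol leaves contributes a 2-state fragment.
  q | s = 6 states
  pp(q | s) = 8 states
  (pp(q | s))* = 10 states
  (pp(q | s))*r = 11 states
  ((pp(q | s))*r)* = 13 states
  qr = 3 states
  ((pp(q | s))*r)* | qr = 18 states

18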